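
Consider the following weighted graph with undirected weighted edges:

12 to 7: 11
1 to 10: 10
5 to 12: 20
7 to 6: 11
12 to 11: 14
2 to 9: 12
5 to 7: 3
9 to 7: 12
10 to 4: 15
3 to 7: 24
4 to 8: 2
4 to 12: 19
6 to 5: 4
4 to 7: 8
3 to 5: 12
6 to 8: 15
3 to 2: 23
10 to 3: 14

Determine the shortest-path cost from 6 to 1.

40

Candidate routes:
6–7–4–10–1: 11+8+15+10 = 44
6–8–4–10–1: 15+2+15+10 = 42
6–5–7–4–10–1: 4+3+8+15+10 = 40
The minimum is 40 via 6–5–7–4–10–1.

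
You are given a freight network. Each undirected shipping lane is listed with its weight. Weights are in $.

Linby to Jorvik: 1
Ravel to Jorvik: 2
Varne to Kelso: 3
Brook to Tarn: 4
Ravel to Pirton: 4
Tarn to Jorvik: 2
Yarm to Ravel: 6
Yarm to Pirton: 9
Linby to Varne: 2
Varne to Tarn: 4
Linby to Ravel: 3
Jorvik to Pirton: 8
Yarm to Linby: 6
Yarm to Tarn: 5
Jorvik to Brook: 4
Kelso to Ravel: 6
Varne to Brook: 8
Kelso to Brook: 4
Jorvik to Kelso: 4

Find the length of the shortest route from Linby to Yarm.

Candidate routes:
Linby–Jorvik–Tarn–Yarm: 1+2+5 = 8
Linby–Yarm: 6 = 6
Linby–Jorvik–Ravel–Yarm: 1+2+6 = 9
The minimum is $6 via Linby–Yarm.

$6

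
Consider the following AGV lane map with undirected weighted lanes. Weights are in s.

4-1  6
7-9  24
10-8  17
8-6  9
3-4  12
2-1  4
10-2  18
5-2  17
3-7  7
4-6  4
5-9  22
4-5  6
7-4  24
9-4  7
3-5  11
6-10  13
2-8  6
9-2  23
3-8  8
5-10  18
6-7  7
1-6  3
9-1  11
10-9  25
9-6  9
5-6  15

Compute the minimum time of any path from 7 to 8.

Compare a few routes:
7 → 6 → 4 → 1 → 2 → 8: 7+4+6+4+6 = 27
7 → 3 → 8: 7+8 = 15
7 → 6 → 1 → 2 → 8: 7+3+4+6 = 20
7 → 6 → 8: 7+9 = 16
The minimum is 15 s via 7 → 3 → 8.

15 s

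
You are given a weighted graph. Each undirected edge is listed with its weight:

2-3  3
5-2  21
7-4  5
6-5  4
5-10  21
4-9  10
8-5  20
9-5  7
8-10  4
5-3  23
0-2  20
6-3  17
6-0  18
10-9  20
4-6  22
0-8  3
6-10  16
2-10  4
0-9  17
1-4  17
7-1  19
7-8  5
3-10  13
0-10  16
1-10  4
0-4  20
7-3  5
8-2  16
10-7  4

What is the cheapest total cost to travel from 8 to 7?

Candidate routes:
8 - 7: 5 = 5
8 - 10 - 7: 4+4 = 8
Cheapest is 8 - 7 at 5.

5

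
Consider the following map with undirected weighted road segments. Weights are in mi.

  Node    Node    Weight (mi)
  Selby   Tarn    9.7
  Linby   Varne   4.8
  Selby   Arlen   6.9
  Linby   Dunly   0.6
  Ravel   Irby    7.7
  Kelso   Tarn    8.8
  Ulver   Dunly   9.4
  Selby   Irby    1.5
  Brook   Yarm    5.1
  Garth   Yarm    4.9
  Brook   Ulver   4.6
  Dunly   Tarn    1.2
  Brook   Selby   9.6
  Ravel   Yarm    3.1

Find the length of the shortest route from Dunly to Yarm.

19.1 mi

Candidate routes:
Dunly–Tarn–Selby–Irby–Ravel–Yarm: 1.2+9.7+1.5+7.7+3.1 = 23.2
Dunly–Ulver–Brook–Yarm: 9.4+4.6+5.1 = 19.1
Dunly–Ulver–Brook–Selby–Irby–Ravel–Yarm: 9.4+4.6+9.6+1.5+7.7+3.1 = 35.9
Dunly–Tarn–Selby–Brook–Yarm: 1.2+9.7+9.6+5.1 = 25.6
The minimum is 19.1 mi via Dunly–Ulver–Brook–Yarm.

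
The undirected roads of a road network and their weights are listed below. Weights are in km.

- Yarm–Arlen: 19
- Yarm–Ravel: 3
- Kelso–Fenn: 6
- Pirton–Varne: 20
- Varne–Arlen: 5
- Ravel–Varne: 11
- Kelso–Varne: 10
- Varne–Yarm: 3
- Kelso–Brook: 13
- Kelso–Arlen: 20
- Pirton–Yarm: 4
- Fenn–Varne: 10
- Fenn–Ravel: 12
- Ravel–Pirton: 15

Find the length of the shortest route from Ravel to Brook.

Candidate routes:
Ravel - Fenn - Kelso - Brook: 12+6+13 = 31
Ravel - Yarm - Varne - Kelso - Brook: 3+3+10+13 = 29
The minimum is 29 km via Ravel - Yarm - Varne - Kelso - Brook.

29 km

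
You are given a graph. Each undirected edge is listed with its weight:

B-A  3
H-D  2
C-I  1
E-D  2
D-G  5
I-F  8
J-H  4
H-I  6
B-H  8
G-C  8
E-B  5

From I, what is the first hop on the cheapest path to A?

H

Compare a few routes:
I–H–B–A: 6+8+3 = 17
I–H–D–E–B–A: 6+2+2+5+3 = 18
The minimum is 17 via I–H–B–A.
So from I the first move is to H.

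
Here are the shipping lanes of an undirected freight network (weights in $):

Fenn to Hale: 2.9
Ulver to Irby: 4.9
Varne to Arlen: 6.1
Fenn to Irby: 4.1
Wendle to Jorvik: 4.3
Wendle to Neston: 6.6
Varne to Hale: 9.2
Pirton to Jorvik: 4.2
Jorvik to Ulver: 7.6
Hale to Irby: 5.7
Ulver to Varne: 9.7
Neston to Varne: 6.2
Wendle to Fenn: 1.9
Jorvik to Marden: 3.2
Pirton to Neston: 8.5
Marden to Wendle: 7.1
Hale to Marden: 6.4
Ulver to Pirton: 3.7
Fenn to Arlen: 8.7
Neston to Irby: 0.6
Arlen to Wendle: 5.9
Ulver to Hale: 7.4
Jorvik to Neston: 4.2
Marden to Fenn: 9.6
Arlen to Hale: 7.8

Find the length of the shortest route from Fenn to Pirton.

$10.4

Settle nodes by increasing distance from Fenn:
Fenn: 0
Wendle: 1.9  (via Fenn)
Hale: 2.9  (via Fenn)
Irby: 4.1  (via Fenn)
Neston: 4.7  (via Irby)
Jorvik: 6.2  (via Wendle)
Arlen: 7.8  (via Wendle)
Ulver: 9  (via Irby)
Marden: 9  (via Wendle)
Pirton: 10.4  (via Jorvik)
Shortest route: Fenn–Wendle–Jorvik–Pirton = $10.4.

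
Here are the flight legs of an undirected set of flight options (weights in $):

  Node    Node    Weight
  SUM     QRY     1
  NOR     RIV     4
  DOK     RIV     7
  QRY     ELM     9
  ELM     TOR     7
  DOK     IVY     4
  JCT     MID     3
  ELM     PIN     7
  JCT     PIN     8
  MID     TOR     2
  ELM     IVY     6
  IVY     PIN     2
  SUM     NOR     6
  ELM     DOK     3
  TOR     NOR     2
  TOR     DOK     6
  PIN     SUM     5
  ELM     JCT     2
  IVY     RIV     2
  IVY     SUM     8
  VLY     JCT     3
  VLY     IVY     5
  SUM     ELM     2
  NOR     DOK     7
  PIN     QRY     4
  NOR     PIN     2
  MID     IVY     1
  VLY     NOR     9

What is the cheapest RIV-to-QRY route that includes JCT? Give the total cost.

Best RIV to JCT: RIV → IVY → MID → JCT costing 6
Shortest JCT→QRY: JCT → ELM → SUM → QRY = 5
Total via JCT: 6 + 5 = $11.

$11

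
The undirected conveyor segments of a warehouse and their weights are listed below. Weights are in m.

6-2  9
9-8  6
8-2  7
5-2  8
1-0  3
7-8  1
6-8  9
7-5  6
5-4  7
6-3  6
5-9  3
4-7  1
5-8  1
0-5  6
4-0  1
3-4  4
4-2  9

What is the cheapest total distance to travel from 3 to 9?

10 m

Shortest distances from 3:
3: 0
4: 4  (via 3)
0: 5  (via 4)
7: 5  (via 4)
6: 6  (via 3)
8: 6  (via 7)
5: 7  (via 8)
1: 8  (via 0)
9: 10  (via 5)
Shortest route: 3 → 4 → 7 → 8 → 5 → 9 = 10 m.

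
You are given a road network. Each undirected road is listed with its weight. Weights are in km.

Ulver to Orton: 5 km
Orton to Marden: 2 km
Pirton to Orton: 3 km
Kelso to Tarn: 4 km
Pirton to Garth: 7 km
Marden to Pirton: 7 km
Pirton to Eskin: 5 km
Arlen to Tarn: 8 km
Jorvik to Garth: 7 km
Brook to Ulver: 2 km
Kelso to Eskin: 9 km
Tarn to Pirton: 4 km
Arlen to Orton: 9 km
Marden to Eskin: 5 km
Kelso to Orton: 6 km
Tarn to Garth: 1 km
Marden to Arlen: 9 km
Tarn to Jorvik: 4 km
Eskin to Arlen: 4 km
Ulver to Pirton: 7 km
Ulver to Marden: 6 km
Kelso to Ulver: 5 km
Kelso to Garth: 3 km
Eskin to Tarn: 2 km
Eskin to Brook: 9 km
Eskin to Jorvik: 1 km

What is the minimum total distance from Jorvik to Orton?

Shortest distances from Jorvik:
Jorvik: 0
Eskin: 1  (via Jorvik)
Tarn: 3  (via Eskin)
Garth: 4  (via Tarn)
Arlen: 5  (via Eskin)
Pirton: 6  (via Eskin)
Marden: 6  (via Eskin)
Kelso: 7  (via Tarn)
Orton: 8  (via Marden)
Shortest route: Jorvik → Eskin → Marden → Orton = 8 km.

8 km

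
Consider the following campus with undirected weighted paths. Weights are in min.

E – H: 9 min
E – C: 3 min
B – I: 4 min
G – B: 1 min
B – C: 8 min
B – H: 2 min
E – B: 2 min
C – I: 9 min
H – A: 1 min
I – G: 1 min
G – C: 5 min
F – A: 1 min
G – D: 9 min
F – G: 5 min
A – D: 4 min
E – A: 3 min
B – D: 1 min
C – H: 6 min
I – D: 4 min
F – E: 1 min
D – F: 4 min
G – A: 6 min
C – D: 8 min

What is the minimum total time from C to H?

6 min

Enumerating some paths:
C–H: 6 = 6
C–E–B–H: 3+2+2 = 7
Cheapest is C–H at 6 min.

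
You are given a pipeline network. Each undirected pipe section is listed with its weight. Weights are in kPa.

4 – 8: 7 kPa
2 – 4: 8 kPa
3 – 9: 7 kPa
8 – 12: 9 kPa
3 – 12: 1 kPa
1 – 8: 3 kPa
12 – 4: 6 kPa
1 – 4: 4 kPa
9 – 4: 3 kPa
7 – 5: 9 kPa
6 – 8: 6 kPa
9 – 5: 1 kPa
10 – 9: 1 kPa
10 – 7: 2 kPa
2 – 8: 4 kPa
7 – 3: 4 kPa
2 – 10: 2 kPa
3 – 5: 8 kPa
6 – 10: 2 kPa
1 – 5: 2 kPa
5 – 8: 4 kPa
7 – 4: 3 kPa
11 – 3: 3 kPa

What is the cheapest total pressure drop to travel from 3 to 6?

Shortest distances from 3:
3: 0
12: 1  (via 3)
11: 3  (via 3)
7: 4  (via 3)
10: 6  (via 7)
4: 7  (via 12)
9: 7  (via 3)
2: 8  (via 10)
5: 8  (via 3)
6: 8  (via 10)
Shortest route: 3 → 7 → 10 → 6 = 8 kPa.

8 kPa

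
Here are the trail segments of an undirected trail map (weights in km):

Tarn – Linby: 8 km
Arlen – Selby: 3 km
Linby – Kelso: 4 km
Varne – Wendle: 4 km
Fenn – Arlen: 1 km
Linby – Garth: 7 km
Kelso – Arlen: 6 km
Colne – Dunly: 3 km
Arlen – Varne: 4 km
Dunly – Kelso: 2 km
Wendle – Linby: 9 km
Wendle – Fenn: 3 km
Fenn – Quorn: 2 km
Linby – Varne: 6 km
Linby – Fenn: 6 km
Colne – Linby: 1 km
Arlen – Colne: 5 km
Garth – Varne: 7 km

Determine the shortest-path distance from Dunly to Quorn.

11 km

Running Dijkstra from Dunly:
Dunly: 0
Kelso: 2  (via Dunly)
Colne: 3  (via Dunly)
Linby: 4  (via Colne)
Arlen: 8  (via Kelso)
Fenn: 9  (via Arlen)
Varne: 10  (via Linby)
Garth: 11  (via Linby)
Quorn: 11  (via Fenn)
Shortest route: Dunly → Kelso → Arlen → Fenn → Quorn = 11 km.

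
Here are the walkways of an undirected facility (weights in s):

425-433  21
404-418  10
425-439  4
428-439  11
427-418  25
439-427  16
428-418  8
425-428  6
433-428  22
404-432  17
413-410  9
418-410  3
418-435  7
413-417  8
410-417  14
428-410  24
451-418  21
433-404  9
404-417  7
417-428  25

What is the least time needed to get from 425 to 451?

35 s

Candidate routes:
425–428–418–451: 6+8+21 = 35
425–428–410–418–451: 6+24+3+21 = 54
425–439–428–418–451: 4+11+8+21 = 44
The minimum is 35 s via 425–428–418–451.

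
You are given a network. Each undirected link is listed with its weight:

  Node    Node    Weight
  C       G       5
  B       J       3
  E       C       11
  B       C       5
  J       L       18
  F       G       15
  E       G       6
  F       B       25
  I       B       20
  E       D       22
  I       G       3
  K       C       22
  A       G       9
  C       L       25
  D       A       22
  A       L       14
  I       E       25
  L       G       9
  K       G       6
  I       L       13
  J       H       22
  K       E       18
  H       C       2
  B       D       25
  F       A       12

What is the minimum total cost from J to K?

Compare a few routes:
J - B - I - G - K: 3+20+3+6 = 32
J - B - C - E - G - K: 3+5+11+6+6 = 31
J - B - C - K: 3+5+22 = 30
J - B - C - G - K: 3+5+5+6 = 19
Cheapest is J - B - C - G - K at 19.

19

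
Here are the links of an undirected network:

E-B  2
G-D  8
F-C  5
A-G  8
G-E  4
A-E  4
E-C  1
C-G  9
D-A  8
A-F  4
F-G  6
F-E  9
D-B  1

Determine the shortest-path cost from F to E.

6

Compare a few routes:
F - E: 9 = 9
F - C - E: 5+1 = 6
F - A - E: 4+4 = 8
Cheapest is F - C - E at 6.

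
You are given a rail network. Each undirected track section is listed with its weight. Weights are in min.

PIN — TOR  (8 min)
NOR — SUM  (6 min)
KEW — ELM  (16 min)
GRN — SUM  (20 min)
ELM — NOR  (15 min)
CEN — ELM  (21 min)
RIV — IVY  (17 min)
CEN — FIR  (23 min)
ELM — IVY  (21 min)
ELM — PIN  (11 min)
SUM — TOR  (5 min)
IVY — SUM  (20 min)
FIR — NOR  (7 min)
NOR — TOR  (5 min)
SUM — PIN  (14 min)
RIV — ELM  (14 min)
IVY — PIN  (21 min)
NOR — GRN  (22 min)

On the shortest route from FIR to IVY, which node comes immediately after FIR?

NOR

Compare a few routes:
FIR–NOR–TOR–PIN–IVY: 7+5+8+21 = 41
FIR–NOR–SUM–IVY: 7+6+20 = 33
FIR–NOR–TOR–SUM–IVY: 7+5+5+20 = 37
Cheapest is FIR–NOR–SUM–IVY at 33 min.
So from FIR the first move is to NOR.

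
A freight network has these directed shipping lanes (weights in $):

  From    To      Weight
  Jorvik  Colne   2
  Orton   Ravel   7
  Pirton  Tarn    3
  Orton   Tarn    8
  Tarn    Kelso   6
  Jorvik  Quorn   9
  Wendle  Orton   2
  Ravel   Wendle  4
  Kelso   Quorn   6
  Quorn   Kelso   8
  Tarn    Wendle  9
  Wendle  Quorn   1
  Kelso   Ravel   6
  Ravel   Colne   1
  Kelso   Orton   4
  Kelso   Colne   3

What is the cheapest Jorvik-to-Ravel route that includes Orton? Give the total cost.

$28

Shortest Jorvik→Orton: Jorvik → Quorn → Kelso → Orton = 21
Shortest Orton→Ravel: Orton → Ravel = 7
Total via Orton: 21 + 7 = $28.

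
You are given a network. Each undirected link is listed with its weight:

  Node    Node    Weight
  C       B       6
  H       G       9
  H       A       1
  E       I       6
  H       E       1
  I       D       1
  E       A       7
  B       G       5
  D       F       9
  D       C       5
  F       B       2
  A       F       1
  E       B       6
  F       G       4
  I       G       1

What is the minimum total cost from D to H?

Running Dijkstra from D:
D: 0
I: 1  (via D)
G: 2  (via I)
C: 5  (via D)
F: 6  (via G)
A: 7  (via F)
B: 7  (via G)
E: 7  (via I)
H: 8  (via A)
Shortest route: D–I–G–F–A–H = 8.

8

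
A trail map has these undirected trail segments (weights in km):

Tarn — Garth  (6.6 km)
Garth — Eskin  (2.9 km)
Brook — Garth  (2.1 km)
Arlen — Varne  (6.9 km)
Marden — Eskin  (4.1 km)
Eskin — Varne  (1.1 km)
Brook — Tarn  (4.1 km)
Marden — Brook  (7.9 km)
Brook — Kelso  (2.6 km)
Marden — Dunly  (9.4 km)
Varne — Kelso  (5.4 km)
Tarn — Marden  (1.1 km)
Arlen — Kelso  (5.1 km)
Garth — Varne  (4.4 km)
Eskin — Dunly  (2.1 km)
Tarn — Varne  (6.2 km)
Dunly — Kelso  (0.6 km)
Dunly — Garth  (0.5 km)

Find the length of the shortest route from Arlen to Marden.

Settle nodes by increasing distance from Arlen:
Arlen: 0
Kelso: 5.1  (via Arlen)
Dunly: 5.7  (via Kelso)
Garth: 6.2  (via Dunly)
Varne: 6.9  (via Arlen)
Brook: 7.7  (via Kelso)
Eskin: 7.8  (via Dunly)
Tarn: 11.8  (via Brook)
Marden: 11.9  (via Eskin)
Shortest route: Arlen–Kelso–Dunly–Eskin–Marden = 11.9 km.

11.9 km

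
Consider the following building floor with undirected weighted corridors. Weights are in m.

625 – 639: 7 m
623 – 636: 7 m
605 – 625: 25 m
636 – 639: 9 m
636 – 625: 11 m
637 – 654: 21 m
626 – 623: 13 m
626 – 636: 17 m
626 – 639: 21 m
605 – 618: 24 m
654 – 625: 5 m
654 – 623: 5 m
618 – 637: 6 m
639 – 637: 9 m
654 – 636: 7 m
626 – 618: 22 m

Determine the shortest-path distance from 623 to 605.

35 m

Shortest distances from 623:
623: 0
654: 5  (via 623)
636: 7  (via 623)
625: 10  (via 654)
626: 13  (via 623)
639: 16  (via 636)
637: 25  (via 639)
618: 31  (via 637)
605: 35  (via 625)
Shortest route: 623–654–625–605 = 35 m.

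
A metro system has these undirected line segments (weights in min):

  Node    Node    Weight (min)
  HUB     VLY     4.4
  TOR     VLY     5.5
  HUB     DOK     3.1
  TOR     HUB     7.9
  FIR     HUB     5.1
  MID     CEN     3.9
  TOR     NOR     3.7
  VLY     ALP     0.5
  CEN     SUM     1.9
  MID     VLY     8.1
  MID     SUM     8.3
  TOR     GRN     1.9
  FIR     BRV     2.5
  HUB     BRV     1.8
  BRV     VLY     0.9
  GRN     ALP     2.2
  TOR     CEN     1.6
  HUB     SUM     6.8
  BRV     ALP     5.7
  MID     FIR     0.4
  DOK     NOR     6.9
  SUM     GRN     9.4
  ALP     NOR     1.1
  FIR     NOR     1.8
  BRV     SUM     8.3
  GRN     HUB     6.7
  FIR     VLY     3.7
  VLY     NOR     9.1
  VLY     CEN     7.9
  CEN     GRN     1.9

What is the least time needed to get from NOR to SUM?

Candidate routes:
NOR - ALP - GRN - CEN - SUM: 1.1+2.2+1.9+1.9 = 7.1
NOR - TOR - CEN - SUM: 3.7+1.6+1.9 = 7.2
The minimum is 7.1 min via NOR - ALP - GRN - CEN - SUM.

7.1 min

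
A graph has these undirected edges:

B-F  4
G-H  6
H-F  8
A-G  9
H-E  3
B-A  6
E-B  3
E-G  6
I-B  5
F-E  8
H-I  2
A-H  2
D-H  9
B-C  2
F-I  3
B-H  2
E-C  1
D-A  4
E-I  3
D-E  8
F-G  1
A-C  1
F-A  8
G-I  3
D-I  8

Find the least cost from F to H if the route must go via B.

6

Shortest F→B: F–B = 4
Shortest B→H: B–H = 2
Total via B: 4 + 2 = 6.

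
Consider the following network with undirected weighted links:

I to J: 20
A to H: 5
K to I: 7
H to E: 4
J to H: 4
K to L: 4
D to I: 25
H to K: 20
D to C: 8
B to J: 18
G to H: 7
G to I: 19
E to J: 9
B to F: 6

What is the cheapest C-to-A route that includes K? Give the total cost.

65

Shortest C→K: C–D–I–K = 40
Best K to A: K–H–A costing 25
Total via K: 40 + 25 = 65.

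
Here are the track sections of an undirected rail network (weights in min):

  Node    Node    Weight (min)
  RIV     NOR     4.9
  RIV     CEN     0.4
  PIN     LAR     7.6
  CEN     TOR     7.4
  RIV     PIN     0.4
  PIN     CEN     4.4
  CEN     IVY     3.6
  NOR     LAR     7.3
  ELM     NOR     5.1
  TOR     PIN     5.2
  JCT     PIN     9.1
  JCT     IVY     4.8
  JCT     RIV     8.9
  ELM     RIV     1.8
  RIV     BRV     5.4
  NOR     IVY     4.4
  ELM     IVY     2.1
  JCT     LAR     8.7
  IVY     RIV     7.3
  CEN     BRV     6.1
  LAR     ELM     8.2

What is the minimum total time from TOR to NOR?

Settle nodes by increasing distance from TOR:
TOR: 0
PIN: 5.2  (via TOR)
RIV: 5.6  (via PIN)
CEN: 6  (via RIV)
ELM: 7.4  (via RIV)
IVY: 9.5  (via ELM)
NOR: 10.5  (via RIV)
Shortest route: TOR → PIN → RIV → NOR = 10.5 min.

10.5 min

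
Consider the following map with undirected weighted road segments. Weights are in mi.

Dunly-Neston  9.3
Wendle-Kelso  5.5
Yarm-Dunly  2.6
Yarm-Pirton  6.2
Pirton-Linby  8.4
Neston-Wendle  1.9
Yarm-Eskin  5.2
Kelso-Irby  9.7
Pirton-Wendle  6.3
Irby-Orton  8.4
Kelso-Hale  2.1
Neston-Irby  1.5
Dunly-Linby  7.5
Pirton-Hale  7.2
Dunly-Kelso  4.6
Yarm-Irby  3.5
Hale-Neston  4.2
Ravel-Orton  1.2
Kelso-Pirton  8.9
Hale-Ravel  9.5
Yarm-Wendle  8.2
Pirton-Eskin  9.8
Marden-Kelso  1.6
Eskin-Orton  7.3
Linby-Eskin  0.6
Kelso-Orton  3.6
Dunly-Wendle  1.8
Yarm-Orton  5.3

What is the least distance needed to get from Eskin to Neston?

10.2 mi

Enumerating some paths:
Eskin → Yarm → Irby → Neston: 5.2+3.5+1.5 = 10.2
Eskin → Yarm → Dunly → Wendle → Neston: 5.2+2.6+1.8+1.9 = 11.5
The minimum is 10.2 mi via Eskin → Yarm → Irby → Neston.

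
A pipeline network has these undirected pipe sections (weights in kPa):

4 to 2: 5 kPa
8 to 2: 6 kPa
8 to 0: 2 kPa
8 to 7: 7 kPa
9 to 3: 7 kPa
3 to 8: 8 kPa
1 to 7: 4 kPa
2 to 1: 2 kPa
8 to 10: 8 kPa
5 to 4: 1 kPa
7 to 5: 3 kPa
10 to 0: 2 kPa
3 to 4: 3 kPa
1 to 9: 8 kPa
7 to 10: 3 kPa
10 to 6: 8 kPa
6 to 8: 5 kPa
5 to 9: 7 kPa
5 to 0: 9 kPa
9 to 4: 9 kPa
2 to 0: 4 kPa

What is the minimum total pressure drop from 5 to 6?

Shortest distances from 5:
5: 0
4: 1  (via 5)
7: 3  (via 5)
3: 4  (via 4)
2: 6  (via 4)
10: 6  (via 7)
1: 7  (via 7)
9: 7  (via 5)
0: 8  (via 10)
8: 10  (via 7)
6: 14  (via 10)
Shortest route: 5 → 7 → 10 → 6 = 14 kPa.

14 kPa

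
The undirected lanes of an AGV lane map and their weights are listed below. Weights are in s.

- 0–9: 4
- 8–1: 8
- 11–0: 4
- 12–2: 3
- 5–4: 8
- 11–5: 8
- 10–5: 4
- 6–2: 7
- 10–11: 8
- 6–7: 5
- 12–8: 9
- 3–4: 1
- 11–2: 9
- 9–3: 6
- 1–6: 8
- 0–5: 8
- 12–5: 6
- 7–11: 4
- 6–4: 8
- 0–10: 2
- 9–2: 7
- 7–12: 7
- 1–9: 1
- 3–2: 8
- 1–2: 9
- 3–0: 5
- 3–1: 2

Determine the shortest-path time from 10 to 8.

Enumerating some paths:
10 → 0 → 9 → 1 → 8: 2+4+1+8 = 15
10 → 0 → 3 → 1 → 8: 2+5+2+8 = 17
Cheapest is 10 → 0 → 9 → 1 → 8 at 15 s.

15 s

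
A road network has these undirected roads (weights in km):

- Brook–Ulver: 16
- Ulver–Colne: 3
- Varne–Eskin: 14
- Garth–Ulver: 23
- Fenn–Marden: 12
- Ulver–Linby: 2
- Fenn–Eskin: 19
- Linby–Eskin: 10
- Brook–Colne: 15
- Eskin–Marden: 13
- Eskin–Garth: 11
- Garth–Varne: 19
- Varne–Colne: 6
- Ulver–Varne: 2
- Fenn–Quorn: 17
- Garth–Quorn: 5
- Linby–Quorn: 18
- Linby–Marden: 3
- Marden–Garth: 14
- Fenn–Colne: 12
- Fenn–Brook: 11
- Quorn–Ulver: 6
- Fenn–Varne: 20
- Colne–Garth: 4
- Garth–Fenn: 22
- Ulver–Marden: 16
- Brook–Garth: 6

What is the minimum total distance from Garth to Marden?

12 km

Compare a few routes:
Garth → Quorn → Ulver → Linby → Marden: 5+6+2+3 = 16
Garth → Marden: 14 = 14
Garth → Colne → Varne → Ulver → Linby → Marden: 4+6+2+2+3 = 17
Garth → Colne → Ulver → Linby → Marden: 4+3+2+3 = 12
Cheapest is Garth → Colne → Ulver → Linby → Marden at 12 km.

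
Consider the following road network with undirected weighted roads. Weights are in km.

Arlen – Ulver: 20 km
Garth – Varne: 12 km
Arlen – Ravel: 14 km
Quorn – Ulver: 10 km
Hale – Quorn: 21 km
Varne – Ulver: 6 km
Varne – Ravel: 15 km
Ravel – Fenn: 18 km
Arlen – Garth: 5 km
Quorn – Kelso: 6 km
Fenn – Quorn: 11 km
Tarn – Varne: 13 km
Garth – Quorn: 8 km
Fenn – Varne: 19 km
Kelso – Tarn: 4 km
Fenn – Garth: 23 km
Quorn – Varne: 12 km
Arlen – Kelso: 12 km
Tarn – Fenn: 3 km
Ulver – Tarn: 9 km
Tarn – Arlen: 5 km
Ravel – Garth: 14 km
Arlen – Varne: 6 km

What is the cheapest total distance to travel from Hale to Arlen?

34 km

Compare a few routes:
Hale–Quorn–Garth–Arlen: 21+8+5 = 34
Hale–Quorn–Kelso–Tarn–Arlen: 21+6+4+5 = 36
The minimum is 34 km via Hale–Quorn–Garth–Arlen.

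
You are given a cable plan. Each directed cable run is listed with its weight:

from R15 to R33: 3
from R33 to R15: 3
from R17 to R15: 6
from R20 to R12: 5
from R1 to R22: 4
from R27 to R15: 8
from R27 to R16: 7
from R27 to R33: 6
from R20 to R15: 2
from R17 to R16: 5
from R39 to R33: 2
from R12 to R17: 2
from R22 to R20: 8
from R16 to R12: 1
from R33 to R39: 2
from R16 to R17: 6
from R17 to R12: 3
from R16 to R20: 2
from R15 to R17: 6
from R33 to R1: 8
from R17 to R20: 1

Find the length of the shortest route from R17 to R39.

Running Dijkstra from R17:
R17: 0
R20: 1  (via R17)
R12: 3  (via R17)
R15: 3  (via R20)
R16: 5  (via R17)
R33: 6  (via R15)
R39: 8  (via R33)
Shortest route: R17–R20–R15–R33–R39 = 8.

8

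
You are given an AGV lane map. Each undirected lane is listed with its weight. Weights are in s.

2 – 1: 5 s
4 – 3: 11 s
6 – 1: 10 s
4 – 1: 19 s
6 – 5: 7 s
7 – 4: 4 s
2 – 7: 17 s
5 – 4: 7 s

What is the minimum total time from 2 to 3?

32 s

Settle nodes by increasing distance from 2:
2: 0
1: 5  (via 2)
6: 15  (via 1)
7: 17  (via 2)
4: 21  (via 7)
5: 22  (via 6)
3: 32  (via 4)
Shortest route: 2 → 7 → 4 → 3 = 32 s.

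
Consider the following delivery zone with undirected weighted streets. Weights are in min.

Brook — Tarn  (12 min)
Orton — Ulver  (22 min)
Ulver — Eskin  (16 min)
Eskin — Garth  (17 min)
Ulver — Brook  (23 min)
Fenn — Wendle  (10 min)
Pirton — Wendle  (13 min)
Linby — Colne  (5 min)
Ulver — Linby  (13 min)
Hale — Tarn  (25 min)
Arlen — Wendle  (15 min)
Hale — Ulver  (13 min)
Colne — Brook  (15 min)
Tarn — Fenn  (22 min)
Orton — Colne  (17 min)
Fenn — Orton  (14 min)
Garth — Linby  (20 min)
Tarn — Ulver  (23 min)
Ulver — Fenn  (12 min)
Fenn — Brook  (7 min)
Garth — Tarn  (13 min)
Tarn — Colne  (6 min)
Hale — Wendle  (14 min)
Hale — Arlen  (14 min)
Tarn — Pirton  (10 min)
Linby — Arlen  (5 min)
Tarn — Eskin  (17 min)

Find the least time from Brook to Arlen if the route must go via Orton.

Best Brook to Orton: Brook–Fenn–Orton costing 21
Best Orton to Arlen: Orton–Colne–Linby–Arlen costing 27
Total via Orton: 21 + 27 = 48 min.

48 min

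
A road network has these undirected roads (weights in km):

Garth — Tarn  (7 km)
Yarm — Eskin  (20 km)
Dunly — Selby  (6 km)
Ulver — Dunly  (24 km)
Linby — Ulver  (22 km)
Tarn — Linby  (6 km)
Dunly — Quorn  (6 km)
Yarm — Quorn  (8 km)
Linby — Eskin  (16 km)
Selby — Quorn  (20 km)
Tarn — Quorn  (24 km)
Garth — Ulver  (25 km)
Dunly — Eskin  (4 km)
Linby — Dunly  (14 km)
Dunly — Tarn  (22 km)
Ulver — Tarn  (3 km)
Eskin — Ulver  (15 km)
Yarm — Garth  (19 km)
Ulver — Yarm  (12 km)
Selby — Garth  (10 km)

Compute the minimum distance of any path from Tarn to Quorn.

23 km

Shortest distances from Tarn:
Tarn: 0
Ulver: 3  (via Tarn)
Linby: 6  (via Tarn)
Garth: 7  (via Tarn)
Yarm: 15  (via Ulver)
Selby: 17  (via Garth)
Eskin: 18  (via Ulver)
Dunly: 20  (via Linby)
Quorn: 23  (via Yarm)
Shortest route: Tarn–Ulver–Yarm–Quorn = 23 km.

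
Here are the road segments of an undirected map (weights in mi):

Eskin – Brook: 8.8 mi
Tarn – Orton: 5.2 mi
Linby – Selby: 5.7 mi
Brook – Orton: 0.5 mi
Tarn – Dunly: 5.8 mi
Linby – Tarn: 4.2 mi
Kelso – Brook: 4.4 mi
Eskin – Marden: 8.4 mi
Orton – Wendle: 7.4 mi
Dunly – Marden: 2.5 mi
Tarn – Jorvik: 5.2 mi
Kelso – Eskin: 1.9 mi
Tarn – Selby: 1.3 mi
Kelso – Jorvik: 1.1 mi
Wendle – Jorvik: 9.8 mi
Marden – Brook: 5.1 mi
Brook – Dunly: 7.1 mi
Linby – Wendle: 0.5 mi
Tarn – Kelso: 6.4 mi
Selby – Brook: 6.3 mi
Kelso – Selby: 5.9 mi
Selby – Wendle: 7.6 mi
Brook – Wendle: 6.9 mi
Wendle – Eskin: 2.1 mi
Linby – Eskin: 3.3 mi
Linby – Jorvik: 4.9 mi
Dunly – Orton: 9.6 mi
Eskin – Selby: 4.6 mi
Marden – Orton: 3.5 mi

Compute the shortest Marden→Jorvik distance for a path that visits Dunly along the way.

13.5 mi

Shortest Marden→Dunly: Marden → Dunly = 2.5
Shortest Dunly→Jorvik: Dunly → Tarn → Jorvik = 11
Total via Dunly: 2.5 + 11 = 13.5 mi.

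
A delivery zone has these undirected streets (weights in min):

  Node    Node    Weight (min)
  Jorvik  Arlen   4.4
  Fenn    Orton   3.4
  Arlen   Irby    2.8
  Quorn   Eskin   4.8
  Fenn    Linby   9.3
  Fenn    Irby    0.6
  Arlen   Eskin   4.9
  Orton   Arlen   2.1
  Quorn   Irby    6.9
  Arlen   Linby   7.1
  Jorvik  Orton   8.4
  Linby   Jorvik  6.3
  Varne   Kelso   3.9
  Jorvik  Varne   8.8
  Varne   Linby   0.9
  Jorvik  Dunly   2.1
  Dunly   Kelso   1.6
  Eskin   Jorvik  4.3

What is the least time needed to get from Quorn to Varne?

16.3 min

Candidate routes:
Quorn–Irby–Fenn–Linby–Varne: 6.9+0.6+9.3+0.9 = 17.7
Quorn–Eskin–Jorvik–Linby–Varne: 4.8+4.3+6.3+0.9 = 16.3
Quorn–Eskin–Jorvik–Dunly–Kelso–Varne: 4.8+4.3+2.1+1.6+3.9 = 16.7
Quorn–Eskin–Arlen–Linby–Varne: 4.8+4.9+7.1+0.9 = 17.7
The minimum is 16.3 min via Quorn–Eskin–Jorvik–Linby–Varne.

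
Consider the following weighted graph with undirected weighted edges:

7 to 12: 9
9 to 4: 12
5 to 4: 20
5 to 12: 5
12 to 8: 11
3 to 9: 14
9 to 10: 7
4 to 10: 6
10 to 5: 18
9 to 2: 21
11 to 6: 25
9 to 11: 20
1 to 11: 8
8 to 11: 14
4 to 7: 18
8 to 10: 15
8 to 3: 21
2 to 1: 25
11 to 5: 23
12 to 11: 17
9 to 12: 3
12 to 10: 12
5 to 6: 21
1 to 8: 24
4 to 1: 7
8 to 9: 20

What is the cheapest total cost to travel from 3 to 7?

26

Shortest distances from 3:
3: 0
9: 14  (via 3)
12: 17  (via 9)
8: 21  (via 3)
10: 21  (via 9)
5: 22  (via 12)
4: 26  (via 9)
7: 26  (via 12)
Shortest route: 3–9–12–7 = 26.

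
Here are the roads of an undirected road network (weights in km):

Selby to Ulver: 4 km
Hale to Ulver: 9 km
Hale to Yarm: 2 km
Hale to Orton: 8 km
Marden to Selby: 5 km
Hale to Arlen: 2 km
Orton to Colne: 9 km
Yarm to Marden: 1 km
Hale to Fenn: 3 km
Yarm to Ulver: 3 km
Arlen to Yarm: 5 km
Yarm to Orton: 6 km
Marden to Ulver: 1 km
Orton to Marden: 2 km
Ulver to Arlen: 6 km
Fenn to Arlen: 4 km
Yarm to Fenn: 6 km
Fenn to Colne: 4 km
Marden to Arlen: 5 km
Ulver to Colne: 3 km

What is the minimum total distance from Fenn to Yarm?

Enumerating some paths:
Fenn–Hale–Yarm: 3+2 = 5
Fenn–Yarm: 6 = 6
Fenn–Arlen–Hale–Yarm: 4+2+2 = 8
The minimum is 5 km via Fenn–Hale–Yarm.

5 km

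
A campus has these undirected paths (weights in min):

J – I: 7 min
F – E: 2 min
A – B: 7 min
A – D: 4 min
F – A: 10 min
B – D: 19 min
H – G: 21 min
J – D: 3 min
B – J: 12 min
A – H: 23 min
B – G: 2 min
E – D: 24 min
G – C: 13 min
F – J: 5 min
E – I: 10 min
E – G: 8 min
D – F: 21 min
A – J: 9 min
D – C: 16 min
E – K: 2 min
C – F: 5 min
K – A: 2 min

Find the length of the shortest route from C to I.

17 min

Enumerating some paths:
C–F–E–I: 5+2+10 = 17
C–F–E–K–A–D–J–I: 5+2+2+2+4+3+7 = 25
Cheapest is C–F–E–I at 17 min.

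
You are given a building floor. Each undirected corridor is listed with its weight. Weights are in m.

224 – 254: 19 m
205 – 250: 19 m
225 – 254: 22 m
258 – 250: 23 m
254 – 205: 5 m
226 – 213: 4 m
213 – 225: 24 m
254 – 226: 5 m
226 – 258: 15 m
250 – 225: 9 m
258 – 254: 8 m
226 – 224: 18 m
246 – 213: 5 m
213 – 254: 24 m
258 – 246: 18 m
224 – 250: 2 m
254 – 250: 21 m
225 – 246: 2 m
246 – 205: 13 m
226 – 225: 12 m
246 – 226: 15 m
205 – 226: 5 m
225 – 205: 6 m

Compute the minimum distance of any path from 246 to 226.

9 m

Candidate routes:
246–213–226: 5+4 = 9
246–225–205–226: 2+6+5 = 13
246–225–226: 2+12 = 14
The minimum is 9 m via 246–213–226.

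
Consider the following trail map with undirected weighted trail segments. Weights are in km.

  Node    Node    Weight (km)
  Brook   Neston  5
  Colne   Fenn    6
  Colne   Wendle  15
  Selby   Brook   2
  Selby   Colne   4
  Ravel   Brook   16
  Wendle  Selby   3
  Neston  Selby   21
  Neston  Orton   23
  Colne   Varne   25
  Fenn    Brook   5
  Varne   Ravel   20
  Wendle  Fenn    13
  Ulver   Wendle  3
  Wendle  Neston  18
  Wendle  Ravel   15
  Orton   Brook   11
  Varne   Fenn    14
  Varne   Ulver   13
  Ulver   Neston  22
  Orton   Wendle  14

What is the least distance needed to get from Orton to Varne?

Settle nodes by increasing distance from Orton:
Orton: 0
Brook: 11  (via Orton)
Selby: 13  (via Brook)
Wendle: 14  (via Orton)
Neston: 16  (via Brook)
Fenn: 16  (via Brook)
Ulver: 17  (via Wendle)
Colne: 17  (via Selby)
Ravel: 27  (via Brook)
Varne: 30  (via Fenn)
Shortest route: Orton–Brook–Fenn–Varne = 30 km.

30 km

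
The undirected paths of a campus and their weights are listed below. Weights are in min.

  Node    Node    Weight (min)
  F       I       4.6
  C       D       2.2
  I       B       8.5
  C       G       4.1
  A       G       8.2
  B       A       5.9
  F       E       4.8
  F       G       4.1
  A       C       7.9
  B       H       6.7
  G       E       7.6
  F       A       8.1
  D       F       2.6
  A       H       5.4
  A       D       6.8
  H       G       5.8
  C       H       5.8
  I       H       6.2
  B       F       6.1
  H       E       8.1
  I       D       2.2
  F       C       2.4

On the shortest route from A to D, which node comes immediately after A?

Candidate routes:
A → C → D: 7.9+2.2 = 10.1
A → D: 6.8 = 6.8
A → F → D: 8.1+2.6 = 10.7
Cheapest is A → D at 6.8 min.
So from A the first move is to D.

D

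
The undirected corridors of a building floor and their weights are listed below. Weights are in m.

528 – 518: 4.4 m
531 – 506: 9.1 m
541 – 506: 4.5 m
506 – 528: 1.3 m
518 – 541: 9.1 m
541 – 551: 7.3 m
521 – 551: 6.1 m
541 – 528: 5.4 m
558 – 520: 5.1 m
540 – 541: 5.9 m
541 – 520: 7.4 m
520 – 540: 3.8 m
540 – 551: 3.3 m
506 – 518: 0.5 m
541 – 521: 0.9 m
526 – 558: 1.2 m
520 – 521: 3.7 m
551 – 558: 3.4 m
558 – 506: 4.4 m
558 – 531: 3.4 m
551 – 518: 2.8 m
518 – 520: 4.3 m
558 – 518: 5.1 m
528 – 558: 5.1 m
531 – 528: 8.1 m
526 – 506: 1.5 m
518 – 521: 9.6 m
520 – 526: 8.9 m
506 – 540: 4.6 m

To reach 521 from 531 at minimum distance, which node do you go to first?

Compare a few routes:
531–558–520–521: 3.4+5.1+3.7 = 12.2
531–558–526–506–541–521: 3.4+1.2+1.5+4.5+0.9 = 11.5
531–558–551–521: 3.4+3.4+6.1 = 12.9
Cheapest is 531–558–526–506–541–521 at 11.5 m.
So from 531 the first move is to 558.

558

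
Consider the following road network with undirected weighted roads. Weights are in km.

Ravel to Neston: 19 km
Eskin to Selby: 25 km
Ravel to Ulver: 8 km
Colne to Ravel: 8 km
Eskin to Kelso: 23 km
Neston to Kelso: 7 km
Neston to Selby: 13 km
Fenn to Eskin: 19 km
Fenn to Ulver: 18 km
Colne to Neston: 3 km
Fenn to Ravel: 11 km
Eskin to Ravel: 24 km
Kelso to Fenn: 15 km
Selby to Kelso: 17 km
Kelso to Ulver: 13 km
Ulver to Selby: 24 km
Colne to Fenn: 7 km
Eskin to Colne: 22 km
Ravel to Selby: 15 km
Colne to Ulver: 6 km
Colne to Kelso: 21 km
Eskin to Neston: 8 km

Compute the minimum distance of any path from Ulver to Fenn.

13 km

Enumerating some paths:
Ulver → Ravel → Fenn: 8+11 = 19
Ulver → Ravel → Colne → Fenn: 8+8+7 = 23
Ulver → Colne → Fenn: 6+7 = 13
Ulver → Fenn: 18 = 18
The minimum is 13 km via Ulver → Colne → Fenn.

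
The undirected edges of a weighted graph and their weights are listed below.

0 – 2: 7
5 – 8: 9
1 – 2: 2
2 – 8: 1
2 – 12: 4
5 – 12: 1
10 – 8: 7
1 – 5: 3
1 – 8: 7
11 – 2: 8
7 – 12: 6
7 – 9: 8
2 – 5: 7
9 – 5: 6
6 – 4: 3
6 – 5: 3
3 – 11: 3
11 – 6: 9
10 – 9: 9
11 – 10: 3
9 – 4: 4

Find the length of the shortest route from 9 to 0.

Candidate routes:
9 → 5 → 12 → 2 → 0: 6+1+4+7 = 18
9 → 4 → 6 → 5 → 1 → 2 → 0: 4+3+3+3+2+7 = 22
9 → 5 → 2 → 0: 6+7+7 = 20
Cheapest is 9 → 5 → 12 → 2 → 0 at 18.

18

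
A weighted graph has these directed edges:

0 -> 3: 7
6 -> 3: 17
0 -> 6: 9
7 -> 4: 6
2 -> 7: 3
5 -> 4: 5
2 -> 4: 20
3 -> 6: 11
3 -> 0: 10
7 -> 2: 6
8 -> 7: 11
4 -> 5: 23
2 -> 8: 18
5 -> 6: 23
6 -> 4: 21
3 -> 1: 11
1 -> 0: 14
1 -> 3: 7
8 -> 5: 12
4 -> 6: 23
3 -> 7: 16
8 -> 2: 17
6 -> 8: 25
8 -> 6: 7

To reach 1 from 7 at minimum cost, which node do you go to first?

4

Compare a few routes:
7 - 2 - 4 - 6 - 3 - 1: 6+20+23+17+11 = 77
7 - 2 - 8 - 6 - 3 - 1: 6+18+7+17+11 = 59
7 - 4 - 6 - 3 - 1: 6+23+17+11 = 57
7 - 4 - 5 - 6 - 3 - 1: 6+23+23+17+11 = 80
Cheapest is 7 - 4 - 6 - 3 - 1 at 57.
So from 7 the first move is to 4.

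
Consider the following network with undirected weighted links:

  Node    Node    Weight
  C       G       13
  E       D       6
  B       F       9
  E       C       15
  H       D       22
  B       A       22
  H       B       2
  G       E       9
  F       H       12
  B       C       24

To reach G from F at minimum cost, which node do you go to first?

Enumerating some paths:
F–H–B–C–G: 12+2+24+13 = 51
F–B–H–D–E–G: 9+2+22+6+9 = 48
F–H–D–E–G: 12+22+6+9 = 49
F–B–C–G: 9+24+13 = 46
The minimum is 46 via F–B–C–G.
So from F the first move is to B.

B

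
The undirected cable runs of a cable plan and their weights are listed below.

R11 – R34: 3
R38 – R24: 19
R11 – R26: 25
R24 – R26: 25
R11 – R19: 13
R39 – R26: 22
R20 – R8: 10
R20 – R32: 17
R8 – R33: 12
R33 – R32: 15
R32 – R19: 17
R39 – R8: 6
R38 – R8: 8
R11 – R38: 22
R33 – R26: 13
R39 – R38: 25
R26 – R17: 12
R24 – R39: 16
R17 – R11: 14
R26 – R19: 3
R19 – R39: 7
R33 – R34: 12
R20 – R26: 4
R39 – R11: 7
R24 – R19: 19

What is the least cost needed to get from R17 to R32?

32

Candidate routes:
R17 - R26 - R20 - R32: 12+4+17 = 33
R17 - R26 - R19 - R32: 12+3+17 = 32
The minimum is 32 via R17 - R26 - R19 - R32.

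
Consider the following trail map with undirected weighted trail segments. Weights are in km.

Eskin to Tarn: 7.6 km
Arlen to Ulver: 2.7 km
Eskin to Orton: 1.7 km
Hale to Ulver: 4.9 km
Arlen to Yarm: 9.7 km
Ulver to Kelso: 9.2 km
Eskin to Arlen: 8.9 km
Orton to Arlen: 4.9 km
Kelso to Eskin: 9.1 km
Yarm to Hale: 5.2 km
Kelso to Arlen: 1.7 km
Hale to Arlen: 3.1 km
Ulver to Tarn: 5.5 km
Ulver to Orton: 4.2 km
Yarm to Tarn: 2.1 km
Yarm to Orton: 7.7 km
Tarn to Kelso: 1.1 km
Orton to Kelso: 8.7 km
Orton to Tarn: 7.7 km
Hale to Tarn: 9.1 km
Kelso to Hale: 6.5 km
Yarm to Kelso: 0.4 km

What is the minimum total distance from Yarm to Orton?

Enumerating some paths:
Yarm → Kelso → Arlen → Ulver → Orton: 0.4+1.7+2.7+4.2 = 9
Yarm → Kelso → Arlen → Orton: 0.4+1.7+4.9 = 7
Yarm → Orton: 7.7 = 7.7
Cheapest is Yarm → Kelso → Arlen → Orton at 7 km.

7 km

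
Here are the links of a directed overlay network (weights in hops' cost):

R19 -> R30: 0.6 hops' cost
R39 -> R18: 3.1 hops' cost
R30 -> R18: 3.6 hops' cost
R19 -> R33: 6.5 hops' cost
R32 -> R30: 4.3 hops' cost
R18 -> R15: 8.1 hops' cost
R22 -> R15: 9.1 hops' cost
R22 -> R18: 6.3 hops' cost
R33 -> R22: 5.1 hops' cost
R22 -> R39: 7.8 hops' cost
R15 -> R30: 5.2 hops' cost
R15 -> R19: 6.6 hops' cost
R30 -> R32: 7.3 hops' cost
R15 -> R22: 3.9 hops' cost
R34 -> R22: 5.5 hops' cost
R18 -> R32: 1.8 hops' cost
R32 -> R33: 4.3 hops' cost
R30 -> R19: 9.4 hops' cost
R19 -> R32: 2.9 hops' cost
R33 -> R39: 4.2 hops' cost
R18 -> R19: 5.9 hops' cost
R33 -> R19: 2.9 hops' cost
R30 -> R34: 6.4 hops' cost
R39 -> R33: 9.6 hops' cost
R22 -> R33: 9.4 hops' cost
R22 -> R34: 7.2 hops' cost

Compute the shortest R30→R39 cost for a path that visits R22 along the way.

Best R30 to R22: R30–R34–R22 costing 11.9
Best R22 to R39: R22–R39 costing 7.8
Total via R22: 11.9 + 7.8 = 19.7 hops' cost.

19.7 hops' cost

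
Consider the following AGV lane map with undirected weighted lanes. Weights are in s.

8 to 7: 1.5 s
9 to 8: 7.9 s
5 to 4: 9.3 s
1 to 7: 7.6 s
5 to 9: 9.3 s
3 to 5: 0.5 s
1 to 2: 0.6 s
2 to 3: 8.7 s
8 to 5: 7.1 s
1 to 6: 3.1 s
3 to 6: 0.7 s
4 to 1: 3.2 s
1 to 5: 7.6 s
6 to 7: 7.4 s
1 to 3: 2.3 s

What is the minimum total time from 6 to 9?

10.5 s

Shortest distances from 6:
6: 0
3: 0.7  (via 6)
5: 1.2  (via 3)
1: 3  (via 3)
2: 3.6  (via 1)
4: 6.2  (via 1)
7: 7.4  (via 6)
8: 8.3  (via 5)
9: 10.5  (via 5)
Shortest route: 6 → 3 → 5 → 9 = 10.5 s.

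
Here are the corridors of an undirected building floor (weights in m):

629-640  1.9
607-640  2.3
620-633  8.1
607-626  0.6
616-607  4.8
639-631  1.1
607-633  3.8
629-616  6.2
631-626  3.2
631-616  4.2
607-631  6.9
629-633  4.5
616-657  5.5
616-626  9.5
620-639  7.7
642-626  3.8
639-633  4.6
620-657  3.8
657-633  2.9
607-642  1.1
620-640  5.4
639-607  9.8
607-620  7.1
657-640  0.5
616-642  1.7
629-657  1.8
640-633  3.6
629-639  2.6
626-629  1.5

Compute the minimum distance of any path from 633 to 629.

Compare a few routes:
633–657–629: 2.9+1.8 = 4.7
633–629: 4.5 = 4.5
633–657–640–629: 2.9+0.5+1.9 = 5.3
Cheapest is 633–629 at 4.5 m.

4.5 m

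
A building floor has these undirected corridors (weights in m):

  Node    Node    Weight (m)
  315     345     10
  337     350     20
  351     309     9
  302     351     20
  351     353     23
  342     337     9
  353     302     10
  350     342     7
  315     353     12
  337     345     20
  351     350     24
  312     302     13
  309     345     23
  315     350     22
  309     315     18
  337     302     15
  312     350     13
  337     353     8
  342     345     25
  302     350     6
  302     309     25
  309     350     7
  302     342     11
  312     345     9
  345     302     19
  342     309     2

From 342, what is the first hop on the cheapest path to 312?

Enumerating some paths:
342 - 350 - 312: 7+13 = 20
342 - 309 - 350 - 312: 2+7+13 = 22
The minimum is 20 m via 342 - 350 - 312.
So from 342 the first move is to 350.

350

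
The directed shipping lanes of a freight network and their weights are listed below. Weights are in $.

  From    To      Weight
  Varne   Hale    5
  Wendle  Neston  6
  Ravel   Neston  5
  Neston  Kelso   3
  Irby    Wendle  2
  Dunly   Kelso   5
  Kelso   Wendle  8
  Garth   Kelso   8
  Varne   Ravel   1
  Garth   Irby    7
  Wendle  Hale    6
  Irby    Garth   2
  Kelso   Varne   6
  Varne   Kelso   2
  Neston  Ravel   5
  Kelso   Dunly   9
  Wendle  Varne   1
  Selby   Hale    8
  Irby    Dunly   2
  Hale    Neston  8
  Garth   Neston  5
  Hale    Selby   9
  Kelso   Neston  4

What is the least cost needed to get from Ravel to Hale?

Shortest distances from Ravel:
Ravel: 0
Neston: 5  (via Ravel)
Kelso: 8  (via Neston)
Varne: 14  (via Kelso)
Wendle: 16  (via Kelso)
Dunly: 17  (via Kelso)
Hale: 19  (via Varne)
Shortest route: Ravel–Neston–Kelso–Varne–Hale = $19.

$19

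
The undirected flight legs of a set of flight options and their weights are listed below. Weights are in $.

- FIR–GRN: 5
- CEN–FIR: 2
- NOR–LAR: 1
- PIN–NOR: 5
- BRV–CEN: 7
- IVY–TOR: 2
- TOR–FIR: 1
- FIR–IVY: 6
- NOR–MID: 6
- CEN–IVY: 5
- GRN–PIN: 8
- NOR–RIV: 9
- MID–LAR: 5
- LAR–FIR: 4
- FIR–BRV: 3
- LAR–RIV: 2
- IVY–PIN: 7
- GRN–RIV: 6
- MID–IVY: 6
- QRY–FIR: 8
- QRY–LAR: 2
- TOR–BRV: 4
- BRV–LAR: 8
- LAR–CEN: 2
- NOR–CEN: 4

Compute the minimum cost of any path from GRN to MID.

$13

Candidate routes:
GRN → FIR → TOR → IVY → MID: 5+1+2+6 = 14
GRN → FIR → CEN → LAR → MID: 5+2+2+5 = 14
GRN → RIV → LAR → MID: 6+2+5 = 13
GRN → FIR → LAR → MID: 5+4+5 = 14
Cheapest is GRN → RIV → LAR → MID at $13.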